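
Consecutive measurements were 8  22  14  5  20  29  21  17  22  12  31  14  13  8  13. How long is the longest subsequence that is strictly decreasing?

6

Let dp[i] be the longest strictly decreasing subsequence ending at i:
i:      1  2  3  4  5  6  7  8  9 10 11 12 13 14 15
a[i]:   8 22 14  5 20 29 21 17 22 12 31 14 13  8 13
dp:     1  1  2  3  2  1  2  3  2  4  1  4  5  6  5
Maximum is 6.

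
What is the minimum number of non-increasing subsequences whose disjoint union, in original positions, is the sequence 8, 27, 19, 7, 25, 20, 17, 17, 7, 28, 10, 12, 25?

4

The minimum number of non-increasing subsequences covering a sequence equals the length of its longest strictly increasing subsequence.
LIS length is 4 (e.g. 8, 19, 25, 28), so 4 piles are needed.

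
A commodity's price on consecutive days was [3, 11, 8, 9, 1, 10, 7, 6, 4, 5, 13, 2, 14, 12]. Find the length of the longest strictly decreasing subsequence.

6

Let dp[i] be the longest strictly decreasing subsequence ending at i:
i:      1  2  3  4  5  6  7  8  9 10 11 12 13 14
a[i]:   3 11  8  9  1 10  7  6  4  5 13  2 14 12
dp:     1  1  2  2  3  2  3  4  5  5  1  6  1  2
Maximum is 6.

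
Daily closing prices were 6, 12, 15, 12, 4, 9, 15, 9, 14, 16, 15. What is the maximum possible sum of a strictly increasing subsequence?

Let S[i] be the best sum of a strictly increasing subsequence ending at i:
i:      1  2  3  4  5  6  7  8  9 10 11
a[i]:   6 12 15 12  4  9 15  9 14 16 15
S:      6 18 33 18  4 15 33 15 32 49 47
Maximum is 49 (e.g. 6 + 12 + 15 + 16).

49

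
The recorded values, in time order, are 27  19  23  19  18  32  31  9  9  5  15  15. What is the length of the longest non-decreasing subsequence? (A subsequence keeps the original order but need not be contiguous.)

4

Let dp[i] be the length of the longest such subsequence ending at index i:
i:      1  2  3  4  5  6  7  8  9 10 11 12
a[i]:  27 19 23 19 18 32 31  9  9  5 15 15
dp:     1  1  2  2  1  3  3  1  2  1  3  4
Maximum dp value is 4.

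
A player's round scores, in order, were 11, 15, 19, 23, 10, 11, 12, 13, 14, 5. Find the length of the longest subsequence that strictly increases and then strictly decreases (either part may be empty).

inc[i] = longest strictly increasing subsequence ending at i; dec[i] = longest strictly decreasing subsequence starting at i:
i:      1  2  3  4  5  6  7  8  9 10
a[i]:  11 15 19 23 10 11 12 13 14  5
inc:    1  2  3  4  1  2  3  4  5  1
dec:    3  3  3  3  2  2  2  2  2  1
Best peak at i=4 (value 23): inc=4, dec=3, length 4+3−1 = 6.

6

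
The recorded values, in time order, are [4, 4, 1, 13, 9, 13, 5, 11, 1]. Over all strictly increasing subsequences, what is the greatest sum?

Let S[i] be the best sum of a strictly increasing subsequence ending at i:
i:      1  2  3  4  5  6  7  8  9
a[i]:   4  4  1 13  9 13  5 11  1
S:      4  4  1 17 13 26  9 24  1
Maximum is 26 (e.g. 4 + 9 + 13).

26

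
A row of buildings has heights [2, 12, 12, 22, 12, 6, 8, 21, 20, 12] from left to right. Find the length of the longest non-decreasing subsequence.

5

Track the smallest tail for each achievable length (allowing ties):
2 → extends → [2]
12 → extends → [2, 12]
12 → extends → [2, 12, 12]
22 → extends → [2, 12, 12, 22]
12 → replaces 22 → [2, 12, 12, 12]
6 → replaces 12 → [2, 6, 12, 12]
8 → replaces 12 → [2, 6, 8, 12]
21 → extends → [2, 6, 8, 12, 21]
20 → replaces 21 → [2, 6, 8, 12, 20]
12 → replaces 20 → [2, 6, 8, 12, 12]
Five tails, so the longest non-decreasing subsequence has length 5 (e.g. 2, 12, 12, 12, 21).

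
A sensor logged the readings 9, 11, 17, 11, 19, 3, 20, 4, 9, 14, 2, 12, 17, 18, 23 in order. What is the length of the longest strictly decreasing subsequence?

Let dp[i] be the longest strictly decreasing subsequence ending at i:
i:      1  2  3  4  5  6  7  8  9 10 11 12 13 14 15
a[i]:   9 11 17 11 19  3 20  4  9 14  2 12 17 18 23
dp:     1  1  1  2  1  3  1  3  3  2  4  3  2  2  1
Maximum is 4.

4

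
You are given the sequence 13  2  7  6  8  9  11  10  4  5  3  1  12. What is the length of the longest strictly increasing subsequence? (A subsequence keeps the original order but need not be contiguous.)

6

Let dp[i] be the length of the longest such subsequence ending at index i:
i:      1  2  3  4  5  6  7  8  9 10 11 12 13
a[i]:  13  2  7  6  8  9 11 10  4  5  3  1 12
dp:     1  1  2  2  3  4  5  5  2  3  2  1  6
Maximum dp value is 6.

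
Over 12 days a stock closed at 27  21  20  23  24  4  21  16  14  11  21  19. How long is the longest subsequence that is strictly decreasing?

6

Let dp[i] be the longest strictly decreasing subsequence ending at i:
i:      1  2  3  4  5  6  7  8  9 10 11 12
a[i]:  27 21 20 23 24  4 21 16 14 11 21 19
dp:     1  2  3  2  2  4  3  4  5  6  3  4
Maximum is 6.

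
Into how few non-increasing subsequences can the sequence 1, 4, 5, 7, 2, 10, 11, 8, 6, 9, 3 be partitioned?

6

The minimum number of non-increasing subsequences covering a sequence equals the length of its longest strictly increasing subsequence.
LIS length is 6 (e.g. 1, 4, 5, 7, 10, 11), so 6 piles are needed.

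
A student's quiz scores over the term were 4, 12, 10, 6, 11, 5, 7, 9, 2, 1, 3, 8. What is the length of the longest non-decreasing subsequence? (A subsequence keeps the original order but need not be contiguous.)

4

Track the smallest tail for each achievable length (allowing ties):
4 → extends → [4]
12 → extends → [4, 12]
10 → replaces 12 → [4, 10]
6 → replaces 10 → [4, 6]
11 → extends → [4, 6, 11]
5 → replaces 6 → [4, 5, 11]
7 → replaces 11 → [4, 5, 7]
9 → extends → [4, 5, 7, 9]
2 → replaces 4 → [2, 5, 7, 9]
1 → replaces 2 → [1, 5, 7, 9]
3 → replaces 5 → [1, 3, 7, 9]
8 → replaces 9 → [1, 3, 7, 8]
Four tails, so the longest non-decreasing subsequence has length 4 (e.g. 4, 6, 7, 9).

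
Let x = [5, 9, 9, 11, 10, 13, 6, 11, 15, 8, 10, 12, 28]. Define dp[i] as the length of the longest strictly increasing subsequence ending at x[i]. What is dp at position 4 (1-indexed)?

dp[i] = 1 + max{dp[j] : j<i, x[j]<x[i]} (or 1 if no such j):
i:      1  2  3  4  5  6  7  8  9 10 11 12 13
x[i]:   5  9  9 11 10 13  6 11 15  8 10 12 28
dp:     1  2  2  3  3  4  2  4  5  3  4  5  6
At index 4 the value is 3.

3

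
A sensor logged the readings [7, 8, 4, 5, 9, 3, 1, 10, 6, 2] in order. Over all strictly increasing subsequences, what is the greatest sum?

Let S[i] be the best sum of a strictly increasing subsequence ending at i:
i:      1  2  3  4  5  6  7  8  9 10
a[i]:   7  8  4  5  9  3  1 10  6  2
S:      7 15  4  9 24  3  1 34 15  3
Maximum is 34 (e.g. 7 + 8 + 9 + 10).

34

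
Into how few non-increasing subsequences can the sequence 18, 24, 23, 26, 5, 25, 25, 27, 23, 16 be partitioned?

4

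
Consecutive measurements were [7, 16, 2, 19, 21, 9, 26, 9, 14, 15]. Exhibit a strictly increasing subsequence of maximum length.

Patience tails give the LIS length; then backtrack through the dp parents:
7 → extends → [7]
16 → extends → [7, 16]
2 → replaces 7 → [2, 16]
19 → extends → [2, 16, 19]
21 → extends → [2, 16, 19, 21]
9 → replaces 16 → [2, 9, 19, 21]
26 → extends → [2, 9, 19, 21, 26]
9 → already a tail → [2, 9, 19, 21, 26]
14 → replaces 19 → [2, 9, 14, 21, 26]
15 → replaces 21 → [2, 9, 14, 15, 26]
Length 5; one witness is 7, 16, 19, 21, 26.

7, 16, 19, 21, 26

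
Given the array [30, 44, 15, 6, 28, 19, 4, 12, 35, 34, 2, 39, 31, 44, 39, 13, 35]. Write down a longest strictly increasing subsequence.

Patience tails give the LIS length; then backtrack through the dp parents:
30 → extends → [30]
44 → extends → [30, 44]
15 → replaces 30 → [15, 44]
6 → replaces 15 → [6, 44]
28 → replaces 44 → [6, 28]
19 → replaces 28 → [6, 19]
4 → replaces 6 → [4, 19]
12 → replaces 19 → [4, 12]
35 → extends → [4, 12, 35]
34 → replaces 35 → [4, 12, 34]
2 → replaces 4 → [2, 12, 34]
39 → extends → [2, 12, 34, 39]
31 → replaces 34 → [2, 12, 31, 39]
44 → extends → [2, 12, 31, 39, 44]
39 → already a tail → [2, 12, 31, 39, 44]
13 → replaces 31 → [2, 12, 13, 39, 44]
35 → replaces 39 → [2, 12, 13, 35, 44]
Length 5; one witness is 15, 28, 35, 39, 44.

15, 28, 35, 39, 44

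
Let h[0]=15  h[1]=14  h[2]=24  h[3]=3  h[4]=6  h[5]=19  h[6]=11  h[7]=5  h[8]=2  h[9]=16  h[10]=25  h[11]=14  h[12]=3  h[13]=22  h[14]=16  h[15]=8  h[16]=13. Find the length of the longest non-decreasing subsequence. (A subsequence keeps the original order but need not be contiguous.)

Let dp[i] be the length of the longest such subsequence ending at index i:
i:      0  1  2  3  4  5  6  7  8  9 10 11 12 13 14 15 16
h[i]:  15 14 24  3  6 19 11  5  2 16 25 14  3 22 16  8 13
dp:     1  1  2  1  2  3  3  2  1  4  5  4  2  5  5  3  4
Maximum dp value is 5.

5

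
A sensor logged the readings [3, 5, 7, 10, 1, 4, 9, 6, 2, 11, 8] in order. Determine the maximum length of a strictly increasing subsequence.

5

Let dp[i] be the length of the longest such subsequence ending at index i:
i:      1  2  3  4  5  6  7  8  9 10 11
a[i]:   3  5  7 10  1  4  9  6  2 11  8
dp:     1  2  3  4  1  2  4  3  2  5  4
Maximum dp value is 5.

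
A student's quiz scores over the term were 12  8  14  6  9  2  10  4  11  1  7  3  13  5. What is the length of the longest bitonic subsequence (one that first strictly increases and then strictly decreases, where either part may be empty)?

6

inc[i] = longest strictly increasing subsequence ending at i; dec[i] = longest strictly decreasing subsequence starting at i:
i:      1  2  3  4  5  6  7  8  9 10 11 12 13 14
a[i]:  12  8 14  6  9  2 10  4 11  1  7  3 13  5
inc:    1  1  2  1  2  1  3  2  4  1  3  2  5  3
dec:    5  4  4  3  3  2  3  2  3  1  2  1  2  1
Best peak at i=9 (value 11): inc=4, dec=3, length 4+3−1 = 6.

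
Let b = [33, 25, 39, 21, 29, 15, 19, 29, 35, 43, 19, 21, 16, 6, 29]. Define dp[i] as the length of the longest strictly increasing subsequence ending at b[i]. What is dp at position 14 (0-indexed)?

dp[i] = 1 + max{dp[j] : j<i, b[j]<b[i]} (or 1 if no such j):
i:      0  1  2  3  4  5  6  7  8  9 10 11 12 13 14
b[i]:  33 25 39 21 29 15 19 29 35 43 19 21 16  6 29
dp:     1  1  2  1  2  1  2  3  4  5  2  3  2  1  4
At index 14 the value is 4.

4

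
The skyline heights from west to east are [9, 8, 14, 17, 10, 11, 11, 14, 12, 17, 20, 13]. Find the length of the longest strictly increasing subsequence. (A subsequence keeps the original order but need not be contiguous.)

Track the smallest tail for each achievable length (strict):
9 → extends → [9]
8 → replaces 9 → [8]
14 → extends → [8, 14]
17 → extends → [8, 14, 17]
10 → replaces 14 → [8, 10, 17]
11 → replaces 17 → [8, 10, 11]
11 → already a tail → [8, 10, 11]
14 → extends → [8, 10, 11, 14]
12 → replaces 14 → [8, 10, 11, 12]
17 → extends → [8, 10, 11, 12, 17]
20 → extends → [8, 10, 11, 12, 17, 20]
13 → replaces 17 → [8, 10, 11, 12, 13, 20]
Six tails, so the longest strictly increasing subsequence has length 6 (e.g. 9, 10, 11, 14, 17, 20).

6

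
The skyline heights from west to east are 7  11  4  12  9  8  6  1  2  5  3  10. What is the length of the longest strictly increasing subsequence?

4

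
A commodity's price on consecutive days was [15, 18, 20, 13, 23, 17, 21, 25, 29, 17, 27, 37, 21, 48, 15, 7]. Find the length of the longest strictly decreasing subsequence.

5

Negate each value so 'decreasing' becomes 'increasing', then run patience tails on the negated sequence:
-15 → extends → [-15]
-18 → replaces -15 → [-18]
-20 → replaces -18 → [-20]
-13 → extends → [-20, -13]
-23 → replaces -20 → [-23, -13]
-17 → replaces -13 → [-23, -17]
-21 → replaces -17 → [-23, -21]
-25 → replaces -23 → [-25, -21]
-29 → replaces -25 → [-29, -21]
-17 → extends → [-29, -21, -17]
-27 → replaces -21 → [-29, -27, -17]
-37 → replaces -29 → [-37, -27, -17]
-21 → replaces -17 → [-37, -27, -21]
-48 → replaces -37 → [-48, -27, -21]
-15 → extends → [-48, -27, -21, -15]
-7 → extends → [-48, -27, -21, -15, -7]
Five tails, so the longest strictly decreasing subsequence of the original has length 5.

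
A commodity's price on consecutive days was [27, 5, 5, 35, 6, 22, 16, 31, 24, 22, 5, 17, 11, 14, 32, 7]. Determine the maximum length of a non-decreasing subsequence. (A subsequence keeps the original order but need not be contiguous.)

6

Let dp[i] be the length of the longest such subsequence ending at index i:
i:      1  2  3  4  5  6  7  8  9 10 11 12 13 14 15 16
a[i]:  27  5  5 35  6 22 16 31 24 22  5 17 11 14 32  7
dp:     1  1  2  3  3  4  4  5  5  5  3  5  4  5  6  4
Maximum dp value is 6.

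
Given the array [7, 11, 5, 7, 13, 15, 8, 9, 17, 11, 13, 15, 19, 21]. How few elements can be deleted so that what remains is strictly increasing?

Fewest deletions = n − (longest strictly increasing subsequence).
Patience tails:
7 → extends → [7]
11 → extends → [7, 11]
5 → replaces 7 → [5, 11]
7 → replaces 11 → [5, 7]
13 → extends → [5, 7, 13]
15 → extends → [5, 7, 13, 15]
8 → replaces 13 → [5, 7, 8, 15]
9 → replaces 15 → [5, 7, 8, 9]
17 → extends → [5, 7, 8, 9, 17]
11 → replaces 17 → [5, 7, 8, 9, 11]
13 → extends → [5, 7, 8, 9, 11, 13]
15 → extends → [5, 7, 8, 9, 11, 13, 15]
19 → extends → [5, 7, 8, 9, 11, 13, 15, 19]
21 → extends → [5, 7, 8, 9, 11, 13, 15, 19, 21]
Longest strictly increasing subsequence has length 9, so deletions = 14 − 9 = 5.

5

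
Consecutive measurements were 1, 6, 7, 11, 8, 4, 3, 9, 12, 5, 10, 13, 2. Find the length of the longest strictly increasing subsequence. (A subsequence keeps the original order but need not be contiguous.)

7

Track the smallest tail for each achievable length (strict):
1 → extends → [1]
6 → extends → [1, 6]
7 → extends → [1, 6, 7]
11 → extends → [1, 6, 7, 11]
8 → replaces 11 → [1, 6, 7, 8]
4 → replaces 6 → [1, 4, 7, 8]
3 → replaces 4 → [1, 3, 7, 8]
9 → extends → [1, 3, 7, 8, 9]
12 → extends → [1, 3, 7, 8, 9, 12]
5 → replaces 7 → [1, 3, 5, 8, 9, 12]
10 → replaces 12 → [1, 3, 5, 8, 9, 10]
13 → extends → [1, 3, 5, 8, 9, 10, 13]
2 → replaces 3 → [1, 2, 5, 8, 9, 10, 13]
Seven tails, so the longest strictly increasing subsequence has length 7 (e.g. 1, 6, 7, 8, 9, 12, 13).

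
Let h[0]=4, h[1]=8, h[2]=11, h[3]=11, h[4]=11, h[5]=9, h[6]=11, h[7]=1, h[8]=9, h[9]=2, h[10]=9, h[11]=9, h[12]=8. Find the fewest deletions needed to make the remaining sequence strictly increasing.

9

Fewest deletions = n − (longest strictly increasing subsequence).
Patience tails:
4 → extends → [4]
8 → extends → [4, 8]
11 → extends → [4, 8, 11]
11 → already a tail → [4, 8, 11]
11 → already a tail → [4, 8, 11]
9 → replaces 11 → [4, 8, 9]
11 → extends → [4, 8, 9, 11]
1 → replaces 4 → [1, 8, 9, 11]
9 → already a tail → [1, 8, 9, 11]
2 → replaces 8 → [1, 2, 9, 11]
9 → already a tail → [1, 2, 9, 11]
9 → already a tail → [1, 2, 9, 11]
8 → replaces 9 → [1, 2, 8, 11]
Longest strictly increasing subsequence has length 4, so deletions = 13 − 4 = 9.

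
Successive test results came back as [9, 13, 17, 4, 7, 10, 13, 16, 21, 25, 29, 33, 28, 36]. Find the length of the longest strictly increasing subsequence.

10

Let dp[i] be the length of the longest such subsequence ending at index i:
i:      1  2  3  4  5  6  7  8  9 10 11 12 13 14
a[i]:   9 13 17  4  7 10 13 16 21 25 29 33 28 36
dp:     1  2  3  1  2  3  4  5  6  7  8  9  8 10
Maximum dp value is 10.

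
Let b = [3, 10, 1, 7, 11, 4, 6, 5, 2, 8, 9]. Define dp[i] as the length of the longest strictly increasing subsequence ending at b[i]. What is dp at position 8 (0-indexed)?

2

dp[i] = 1 + max{dp[j] : j<i, b[j]<b[i]} (or 1 if no such j):
i:      0  1  2  3  4  5  6  7  8  9 10
b[i]:   3 10  1  7 11  4  6  5  2  8  9
dp:     1  2  1  2  3  2  3  3  2  4  5
At index 8 the value is 2.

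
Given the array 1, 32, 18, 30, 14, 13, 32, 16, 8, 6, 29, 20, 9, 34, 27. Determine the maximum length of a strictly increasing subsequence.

5

Let dp[i] be the length of the longest such subsequence ending at index i:
i:      1  2  3  4  5  6  7  8  9 10 11 12 13 14 15
a[i]:   1 32 18 30 14 13 32 16  8  6 29 20  9 34 27
dp:     1  2  2  3  2  2  4  3  2  2  4  4  3  5  5
Maximum dp value is 5.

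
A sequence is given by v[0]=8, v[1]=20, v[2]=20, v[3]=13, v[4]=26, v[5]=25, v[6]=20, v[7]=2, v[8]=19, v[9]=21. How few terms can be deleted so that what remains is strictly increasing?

6

Fewest deletions = n − (longest strictly increasing subsequence).
Patience tails:
8 → extends → [8]
20 → extends → [8, 20]
20 → already a tail → [8, 20]
13 → replaces 20 → [8, 13]
26 → extends → [8, 13, 26]
25 → replaces 26 → [8, 13, 25]
20 → replaces 25 → [8, 13, 20]
2 → replaces 8 → [2, 13, 20]
19 → replaces 20 → [2, 13, 19]
21 → extends → [2, 13, 19, 21]
Longest strictly increasing subsequence has length 4, so deletions = 10 − 4 = 6.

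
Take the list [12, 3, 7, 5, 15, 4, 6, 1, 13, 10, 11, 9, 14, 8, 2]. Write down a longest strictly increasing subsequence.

3, 5, 6, 10, 11, 14

Patience tails give the LIS length; then backtrack through the dp parents:
12 → extends → [12]
3 → replaces 12 → [3]
7 → extends → [3, 7]
5 → replaces 7 → [3, 5]
15 → extends → [3, 5, 15]
4 → replaces 5 → [3, 4, 15]
6 → replaces 15 → [3, 4, 6]
1 → replaces 3 → [1, 4, 6]
13 → extends → [1, 4, 6, 13]
10 → replaces 13 → [1, 4, 6, 10]
11 → extends → [1, 4, 6, 10, 11]
9 → replaces 10 → [1, 4, 6, 9, 11]
14 → extends → [1, 4, 6, 9, 11, 14]
8 → replaces 9 → [1, 4, 6, 8, 11, 14]
2 → replaces 4 → [1, 2, 6, 8, 11, 14]
Length 6; one witness is 3, 5, 6, 10, 11, 14.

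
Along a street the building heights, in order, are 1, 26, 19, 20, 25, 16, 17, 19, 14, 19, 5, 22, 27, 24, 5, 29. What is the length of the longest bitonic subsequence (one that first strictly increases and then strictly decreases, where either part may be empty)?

8

inc[i] = longest strictly increasing subsequence ending at i; dec[i] = longest strictly decreasing subsequence starting at i:
i:      1  2  3  4  5  6  7  8  9 10 11 12 13 14 15 16
a[i]:   1 26 19 20 25 16 17 19 14 19  5 22 27 24  5 29
inc:    1  2  2  3  4  2  3  4  2  4  2  5  6  6  2  7
dec:    1  5  4  4  4  3  3  3  2  2  1  2  3  2  1  1
Best peak at i=13 (value 27): inc=6, dec=3, length 6+3−1 = 8.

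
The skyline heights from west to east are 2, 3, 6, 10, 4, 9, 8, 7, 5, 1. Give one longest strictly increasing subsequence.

2, 3, 6, 10

Patience tails give the LIS length; then backtrack through the dp parents:
2 → extends → [2]
3 → extends → [2, 3]
6 → extends → [2, 3, 6]
10 → extends → [2, 3, 6, 10]
4 → replaces 6 → [2, 3, 4, 10]
9 → replaces 10 → [2, 3, 4, 9]
8 → replaces 9 → [2, 3, 4, 8]
7 → replaces 8 → [2, 3, 4, 7]
5 → replaces 7 → [2, 3, 4, 5]
1 → replaces 2 → [1, 3, 4, 5]
Length 4; one witness is 2, 3, 6, 10.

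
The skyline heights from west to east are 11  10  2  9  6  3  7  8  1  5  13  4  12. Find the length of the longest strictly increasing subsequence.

Track the smallest tail for each achievable length (strict):
11 → extends → [11]
10 → replaces 11 → [10]
2 → replaces 10 → [2]
9 → extends → [2, 9]
6 → replaces 9 → [2, 6]
3 → replaces 6 → [2, 3]
7 → extends → [2, 3, 7]
8 → extends → [2, 3, 7, 8]
1 → replaces 2 → [1, 3, 7, 8]
5 → replaces 7 → [1, 3, 5, 8]
13 → extends → [1, 3, 5, 8, 13]
4 → replaces 5 → [1, 3, 4, 8, 13]
12 → replaces 13 → [1, 3, 4, 8, 12]
Five tails, so the longest strictly increasing subsequence has length 5 (e.g. 2, 6, 7, 8, 13).

5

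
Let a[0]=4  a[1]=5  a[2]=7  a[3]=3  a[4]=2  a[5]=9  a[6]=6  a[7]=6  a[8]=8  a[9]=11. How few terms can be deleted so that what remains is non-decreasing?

Fewest deletions = n − (longest non-decreasing subsequence).
i:      0  1  2  3  4  5  6  7  8  9
a[i]:   4  5  7  3  2  9  6  6  8 11
dp:     1  2  3  1  1  4  3  4  5  6
max dp = 6, so deletions = 10 − 6 = 4.

4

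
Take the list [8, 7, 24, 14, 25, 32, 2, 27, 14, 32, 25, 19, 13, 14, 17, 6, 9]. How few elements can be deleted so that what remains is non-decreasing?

Fewest deletions = n − (longest non-decreasing subsequence).
Patience tails:
8 → extends → [8]
7 → replaces 8 → [7]
24 → extends → [7, 24]
14 → replaces 24 → [7, 14]
25 → extends → [7, 14, 25]
32 → extends → [7, 14, 25, 32]
2 → replaces 7 → [2, 14, 25, 32]
27 → replaces 32 → [2, 14, 25, 27]
14 → replaces 25 → [2, 14, 14, 27]
32 → extends → [2, 14, 14, 27, 32]
25 → replaces 27 → [2, 14, 14, 25, 32]
19 → replaces 25 → [2, 14, 14, 19, 32]
13 → replaces 14 → [2, 13, 14, 19, 32]
14 → replaces 19 → [2, 13, 14, 14, 32]
17 → replaces 32 → [2, 13, 14, 14, 17]
6 → replaces 13 → [2, 6, 14, 14, 17]
9 → replaces 14 → [2, 6, 9, 14, 17]
Longest non-decreasing subsequence has length 5, so deletions = 17 − 5 = 12.

12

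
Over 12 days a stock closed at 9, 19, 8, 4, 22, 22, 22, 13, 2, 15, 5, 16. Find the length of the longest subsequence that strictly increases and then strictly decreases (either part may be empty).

5

inc[i] = longest strictly increasing subsequence ending at i; dec[i] = longest strictly decreasing subsequence starting at i:
i:      1  2  3  4  5  6  7  8  9 10 11 12
a[i]:   9 19  8  4 22 22 22 13  2 15  5 16
inc:    1  2  1  1  3  3  3  2  1  3  2  4
dec:    4  4  3  2  3  3  3  2  1  2  1  1
Best peak at i=2 (value 19): inc=2, dec=4, length 2+4−1 = 5.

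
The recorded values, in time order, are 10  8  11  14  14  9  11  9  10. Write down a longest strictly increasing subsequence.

10, 11, 14

Patience tails give the LIS length; then backtrack through the dp parents:
10 → extends → [10]
8 → replaces 10 → [8]
11 → extends → [8, 11]
14 → extends → [8, 11, 14]
14 → already a tail → [8, 11, 14]
9 → replaces 11 → [8, 9, 14]
11 → replaces 14 → [8, 9, 11]
9 → already a tail → [8, 9, 11]
10 → replaces 11 → [8, 9, 10]
Length 3; one witness is 10, 11, 14.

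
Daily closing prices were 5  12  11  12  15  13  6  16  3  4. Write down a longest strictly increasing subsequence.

5, 11, 12, 15, 16

Patience tails give the LIS length; then backtrack through the dp parents:
5 → extends → [5]
12 → extends → [5, 12]
11 → replaces 12 → [5, 11]
12 → extends → [5, 11, 12]
15 → extends → [5, 11, 12, 15]
13 → replaces 15 → [5, 11, 12, 13]
6 → replaces 11 → [5, 6, 12, 13]
16 → extends → [5, 6, 12, 13, 16]
3 → replaces 5 → [3, 6, 12, 13, 16]
4 → replaces 6 → [3, 4, 12, 13, 16]
Length 5; one witness is 5, 11, 12, 15, 16.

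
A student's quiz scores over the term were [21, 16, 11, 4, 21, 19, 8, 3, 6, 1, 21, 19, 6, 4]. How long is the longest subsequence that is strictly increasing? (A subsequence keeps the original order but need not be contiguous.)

3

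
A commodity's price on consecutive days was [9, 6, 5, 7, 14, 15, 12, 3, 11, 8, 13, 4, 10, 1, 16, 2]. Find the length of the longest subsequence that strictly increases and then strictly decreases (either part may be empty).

9

inc[i] = longest strictly increasing subsequence ending at i; dec[i] = longest strictly decreasing subsequence starting at i:
i:      1  2  3  4  5  6  7  8  9 10 11 12 13 14 15 16
a[i]:   9  6  5  7 14 15 12  3 11  8 13  4 10  1 16  2
inc:    1  1  1  2  3  4  3  1  3  3  4  2  4  1  5  2
dec:    5  4  3  3  6  6  5  2  4  3  3  2  2  1  2  1
Best peak at i=6 (value 15): inc=4, dec=6, length 4+6−1 = 9.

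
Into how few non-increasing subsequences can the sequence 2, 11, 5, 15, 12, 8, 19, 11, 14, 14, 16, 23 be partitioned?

7

Place each on the leftmost legal pile:
2 → new pile 1 (tops now [2])
11 → new pile 2 (tops now [2, 11])
5 → pile 2 (tops now [2, 5])
15 → new pile 3 (tops now [2, 5, 15])
12 → pile 3 (tops now [2, 5, 12])
8 → pile 3 (tops now [2, 5, 8])
19 → new pile 4 (tops now [2, 5, 8, 19])
11 → pile 4 (tops now [2, 5, 8, 11])
14 → new pile 5 (tops now [2, 5, 8, 11, 14])
14 → pile 5 (tops now [2, 5, 8, 11, 14])
16 → new pile 6 (tops now [2, 5, 8, 11, 14, 16])
23 → new pile 7 (tops now [2, 5, 8, 11, 14, 16, 23])
Seven piles.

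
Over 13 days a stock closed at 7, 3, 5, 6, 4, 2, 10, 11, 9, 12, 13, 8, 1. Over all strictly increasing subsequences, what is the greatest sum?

60

Let S[i] be the best sum of a strictly increasing subsequence ending at i:
i:      1  2  3  4  5  6  7  8  9 10 11 12 13
a[i]:   7  3  5  6  4  2 10 11  9 12 13  8  1
S:      7  3  8 14  7  2 24 35 23 47 60 22  1
Maximum is 60 (e.g. 3 + 5 + 6 + 10 + 11 + 12 + 13).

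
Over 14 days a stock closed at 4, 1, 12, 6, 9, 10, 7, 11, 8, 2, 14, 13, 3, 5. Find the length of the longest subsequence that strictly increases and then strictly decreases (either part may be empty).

inc[i] = longest strictly increasing subsequence ending at i; dec[i] = longest strictly decreasing subsequence starting at i:
i:      1  2  3  4  5  6  7  8  9 10 11 12 13 14
a[i]:   4  1 12  6  9 10  7 11  8  2 14 13  3  5
inc:    1  1  2  2  3  4  3  5  4  2  6  6  3  4
dec:    2  1  4  2  3  3  2  3  2  1  3  2  1  1
Best peak at i=11 (value 14): inc=6, dec=3, length 6+3−1 = 8.

8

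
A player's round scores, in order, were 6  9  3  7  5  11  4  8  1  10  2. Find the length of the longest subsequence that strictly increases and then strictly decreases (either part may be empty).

inc[i] = longest strictly increasing subsequence ending at i; dec[i] = longest strictly decreasing subsequence starting at i:
i:      1  2  3  4  5  6  7  8  9 10 11
a[i]:   6  9  3  7  5 11  4  8  1 10  2
inc:    1  2  1  2  2  3  2  3  1  4  2
dec:    4  5  2  4  3  3  2  2  1  2  1
Best peak at i=2 (value 9): inc=2, dec=5, length 2+5−1 = 6.

6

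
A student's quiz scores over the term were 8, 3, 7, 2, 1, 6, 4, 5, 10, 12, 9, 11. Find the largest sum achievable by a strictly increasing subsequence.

34

Let S[i] be the best sum of a strictly increasing subsequence ending at i:
i:      1  2  3  4  5  6  7  8  9 10 11 12
a[i]:   8  3  7  2  1  6  4  5 10 12  9 11
S:      8  3 10  2  1  9  7 12 22 34 21 33
Maximum is 34 (e.g. 3 + 4 + 5 + 10 + 12).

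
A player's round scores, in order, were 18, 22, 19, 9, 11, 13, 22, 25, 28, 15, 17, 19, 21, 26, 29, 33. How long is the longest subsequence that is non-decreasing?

10

Let dp[i] be the length of the longest such subsequence ending at index i:
i:      1  2  3  4  5  6  7  8  9 10 11 12 13 14 15 16
a[i]:  18 22 19  9 11 13 22 25 28 15 17 19 21 26 29 33
dp:     1  2  2  1  2  3  4  5  6  4  5  6  7  8  9 10
Maximum dp value is 10.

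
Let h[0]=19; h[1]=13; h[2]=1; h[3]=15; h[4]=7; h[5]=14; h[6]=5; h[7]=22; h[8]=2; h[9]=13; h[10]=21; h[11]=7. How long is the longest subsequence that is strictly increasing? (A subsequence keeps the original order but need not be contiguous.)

4

Let dp[i] be the length of the longest such subsequence ending at index i:
i:      0  1  2  3  4  5  6  7  8  9 10 11
h[i]:  19 13  1 15  7 14  5 22  2 13 21  7
dp:     1  1  1  2  2  3  2  4  2  3  4  3
Maximum dp value is 4.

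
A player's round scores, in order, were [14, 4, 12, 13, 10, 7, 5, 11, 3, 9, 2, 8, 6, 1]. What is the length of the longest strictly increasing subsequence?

Let dp[i] be the length of the longest such subsequence ending at index i:
i:      1  2  3  4  5  6  7  8  9 10 11 12 13 14
a[i]:  14  4 12 13 10  7  5 11  3  9  2  8  6  1
dp:     1  1  2  3  2  2  2  3  1  3  1  3  3  1
Maximum dp value is 3.

3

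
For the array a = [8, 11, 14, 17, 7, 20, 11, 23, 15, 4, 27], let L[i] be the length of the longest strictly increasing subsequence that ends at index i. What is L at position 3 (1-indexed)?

3

dp[i] = 1 + max{dp[j] : j<i, a[j]<a[i]} (or 1 if no such j):
i:      1  2  3  4  5  6  7  8  9 10 11
a[i]:   8 11 14 17  7 20 11 23 15  4 27
dp:     1  2  3  4  1  5  2  6  4  1  7
At index 3 the value is 3.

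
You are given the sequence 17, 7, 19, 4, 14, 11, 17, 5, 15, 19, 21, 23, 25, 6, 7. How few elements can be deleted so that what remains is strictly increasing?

Fewest deletions = n − (longest strictly increasing subsequence).
i:      1  2  3  4  5  6  7  8  9 10 11 12 13 14 15
a[i]:  17  7 19  4 14 11 17  5 15 19 21 23 25  6  7
dp:     1  1  2  1  2  2  3  2  3  4  5  6  7  3  4
max dp = 7, so deletions = 15 − 7 = 8.

8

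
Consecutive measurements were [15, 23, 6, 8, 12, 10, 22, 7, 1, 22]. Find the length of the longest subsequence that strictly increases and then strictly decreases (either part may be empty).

6

inc[i] = longest strictly increasing subsequence ending at i; dec[i] = longest strictly decreasing subsequence starting at i:
i:      1  2  3  4  5  6  7  8  9 10
a[i]:  15 23  6  8 12 10 22  7  1 22
inc:    1  2  1  2  3  3  4  2  1  4
dec:    5  5  2  3  4  3  3  2  1  1
Best peak at i=2 (value 23): inc=2, dec=5, length 2+5−1 = 6.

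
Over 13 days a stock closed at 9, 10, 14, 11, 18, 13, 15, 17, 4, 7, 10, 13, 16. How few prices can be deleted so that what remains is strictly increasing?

Fewest deletions = n − (longest strictly increasing subsequence).
Patience tails:
9 → extends → [9]
10 → extends → [9, 10]
14 → extends → [9, 10, 14]
11 → replaces 14 → [9, 10, 11]
18 → extends → [9, 10, 11, 18]
13 → replaces 18 → [9, 10, 11, 13]
15 → extends → [9, 10, 11, 13, 15]
17 → extends → [9, 10, 11, 13, 15, 17]
4 → replaces 9 → [4, 10, 11, 13, 15, 17]
7 → replaces 10 → [4, 7, 11, 13, 15, 17]
10 → replaces 11 → [4, 7, 10, 13, 15, 17]
13 → already a tail → [4, 7, 10, 13, 15, 17]
16 → replaces 17 → [4, 7, 10, 13, 15, 16]
Longest strictly increasing subsequence has length 6, so deletions = 13 − 6 = 7.

7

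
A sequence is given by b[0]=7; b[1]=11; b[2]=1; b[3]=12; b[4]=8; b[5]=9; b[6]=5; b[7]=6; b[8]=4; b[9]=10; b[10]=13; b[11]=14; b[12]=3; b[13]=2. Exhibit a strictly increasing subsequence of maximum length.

Patience tails give the LIS length; then backtrack through the dp parents:
7 → extends → [7]
11 → extends → [7, 11]
1 → replaces 7 → [1, 11]
12 → extends → [1, 11, 12]
8 → replaces 11 → [1, 8, 12]
9 → replaces 12 → [1, 8, 9]
5 → replaces 8 → [1, 5, 9]
6 → replaces 9 → [1, 5, 6]
4 → replaces 5 → [1, 4, 6]
10 → extends → [1, 4, 6, 10]
13 → extends → [1, 4, 6, 10, 13]
14 → extends → [1, 4, 6, 10, 13, 14]
3 → replaces 4 → [1, 3, 6, 10, 13, 14]
2 → replaces 3 → [1, 2, 6, 10, 13, 14]
Length 6; one witness is 7, 8, 9, 10, 13, 14.

7, 8, 9, 10, 13, 14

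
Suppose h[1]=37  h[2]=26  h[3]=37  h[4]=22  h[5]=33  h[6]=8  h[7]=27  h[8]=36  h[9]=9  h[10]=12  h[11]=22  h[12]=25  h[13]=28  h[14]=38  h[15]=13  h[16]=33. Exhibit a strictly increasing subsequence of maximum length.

Patience tails give the LIS length; then backtrack through the dp parents:
37 → extends → [37]
26 → replaces 37 → [26]
37 → extends → [26, 37]
22 → replaces 26 → [22, 37]
33 → replaces 37 → [22, 33]
8 → replaces 22 → [8, 33]
27 → replaces 33 → [8, 27]
36 → extends → [8, 27, 36]
9 → replaces 27 → [8, 9, 36]
12 → replaces 36 → [8, 9, 12]
22 → extends → [8, 9, 12, 22]
25 → extends → [8, 9, 12, 22, 25]
28 → extends → [8, 9, 12, 22, 25, 28]
38 → extends → [8, 9, 12, 22, 25, 28, 38]
13 → replaces 22 → [8, 9, 12, 13, 25, 28, 38]
33 → replaces 38 → [8, 9, 12, 13, 25, 28, 33]
Length 7; one witness is 8, 9, 12, 22, 25, 28, 38.

8, 9, 12, 22, 25, 28, 38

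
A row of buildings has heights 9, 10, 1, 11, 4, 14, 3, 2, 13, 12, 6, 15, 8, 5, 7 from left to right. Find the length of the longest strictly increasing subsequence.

5

Track the smallest tail for each achievable length (strict):
9 → extends → [9]
10 → extends → [9, 10]
1 → replaces 9 → [1, 10]
11 → extends → [1, 10, 11]
4 → replaces 10 → [1, 4, 11]
14 → extends → [1, 4, 11, 14]
3 → replaces 4 → [1, 3, 11, 14]
2 → replaces 3 → [1, 2, 11, 14]
13 → replaces 14 → [1, 2, 11, 13]
12 → replaces 13 → [1, 2, 11, 12]
6 → replaces 11 → [1, 2, 6, 12]
15 → extends → [1, 2, 6, 12, 15]
8 → replaces 12 → [1, 2, 6, 8, 15]
5 → replaces 6 → [1, 2, 5, 8, 15]
7 → replaces 8 → [1, 2, 5, 7, 15]
Five tails, so the longest strictly increasing subsequence has length 5 (e.g. 9, 10, 11, 14, 15).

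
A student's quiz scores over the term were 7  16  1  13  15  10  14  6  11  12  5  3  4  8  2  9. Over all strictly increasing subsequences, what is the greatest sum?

40

Let S[i] be the best sum of a strictly increasing subsequence ending at i:
i:      1  2  3  4  5  6  7  8  9 10 11 12 13 14 15 16
a[i]:   7 16  1 13 15 10 14  6 11 12  5  3  4  8  2  9
S:      7 23  1 20 35 17 34  7 28 40  6  4  8 16  3 25
Maximum is 40 (e.g. 7 + 10 + 11 + 12).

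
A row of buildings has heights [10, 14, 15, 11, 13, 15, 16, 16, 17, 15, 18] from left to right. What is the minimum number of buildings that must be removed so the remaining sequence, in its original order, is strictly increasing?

4

Fewest deletions = n − (longest strictly increasing subsequence).
i:      1  2  3  4  5  6  7  8  9 10 11
a[i]:  10 14 15 11 13 15 16 16 17 15 18
dp:     1  2  3  2  3  4  5  5  6  4  7
max dp = 7, so deletions = 11 − 7 = 4.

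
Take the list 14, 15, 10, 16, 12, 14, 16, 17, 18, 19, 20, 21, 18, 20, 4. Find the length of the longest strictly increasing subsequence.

Let dp[i] be the length of the longest such subsequence ending at index i:
i:      1  2  3  4  5  6  7  8  9 10 11 12 13 14 15
a[i]:  14 15 10 16 12 14 16 17 18 19 20 21 18 20  4
dp:     1  2  1  3  2  3  4  5  6  7  8  9  6  8  1
Maximum dp value is 9.

9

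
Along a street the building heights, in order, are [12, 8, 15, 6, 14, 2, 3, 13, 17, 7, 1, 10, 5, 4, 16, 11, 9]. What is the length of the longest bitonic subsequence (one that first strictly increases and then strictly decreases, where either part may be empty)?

7

inc[i] = longest strictly increasing subsequence ending at i; dec[i] = longest strictly decreasing subsequence starting at i:
i:      1  2  3  4  5  6  7  8  9 10 11 12 13 14 15 16 17
a[i]:  12  8 15  6 14  2  3 13 17  7  1 10  5  4 16 11  9
inc:    1  1  2  1  2  1  2  3  4  3  1  4  3  3  5  5  4
dec:    5  4  6  3  5  2  2  4  4  3  1  3  2  1  3  2  1
Best peak at i=3 (value 15): inc=2, dec=6, length 2+6−1 = 7.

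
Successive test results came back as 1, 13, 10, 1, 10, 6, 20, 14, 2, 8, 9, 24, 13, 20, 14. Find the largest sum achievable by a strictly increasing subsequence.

58

Let S[i] be the best sum of a strictly increasing subsequence ending at i:
i:      1  2  3  4  5  6  7  8  9 10 11 12 13 14 15
a[i]:   1 13 10  1 10  6 20 14  2  8  9 24 13 20 14
S:      1 14 11  1 11  7 34 28  3 15 24 58 37 57 51
Maximum is 58 (e.g. 1 + 13 + 20 + 24).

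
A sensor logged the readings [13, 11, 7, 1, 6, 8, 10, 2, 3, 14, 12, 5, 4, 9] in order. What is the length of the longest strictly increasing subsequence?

Track the smallest tail for each achievable length (strict):
13 → extends → [13]
11 → replaces 13 → [11]
7 → replaces 11 → [7]
1 → replaces 7 → [1]
6 → extends → [1, 6]
8 → extends → [1, 6, 8]
10 → extends → [1, 6, 8, 10]
2 → replaces 6 → [1, 2, 8, 10]
3 → replaces 8 → [1, 2, 3, 10]
14 → extends → [1, 2, 3, 10, 14]
12 → replaces 14 → [1, 2, 3, 10, 12]
5 → replaces 10 → [1, 2, 3, 5, 12]
4 → replaces 5 → [1, 2, 3, 4, 12]
9 → replaces 12 → [1, 2, 3, 4, 9]
Five tails, so the longest strictly increasing subsequence has length 5 (e.g. 1, 6, 8, 10, 14).

5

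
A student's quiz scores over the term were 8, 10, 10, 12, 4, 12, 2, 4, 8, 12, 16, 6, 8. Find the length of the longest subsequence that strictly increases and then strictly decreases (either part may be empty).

6

inc[i] = longest strictly increasing subsequence ending at i; dec[i] = longest strictly decreasing subsequence starting at i:
i:      1  2  3  4  5  6  7  8  9 10 11 12 13
a[i]:   8 10 10 12  4 12  2  4  8 12 16  6  8
inc:    1  2  2  3  1  3  1  2  3  4  5  3  4
dec:    3  3  3  3  2  3  1  1  2  2  2  1  1
Best peak at i=11 (value 16): inc=5, dec=2, length 5+2−1 = 6.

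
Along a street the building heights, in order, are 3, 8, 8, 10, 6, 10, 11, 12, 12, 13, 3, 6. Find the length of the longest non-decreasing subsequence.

Let dp[i] be the length of the longest such subsequence ending at index i:
i:      1  2  3  4  5  6  7  8  9 10 11 12
a[i]:   3  8  8 10  6 10 11 12 12 13  3  6
dp:     1  2  3  4  2  5  6  7  8  9  2  3
Maximum dp value is 9.

9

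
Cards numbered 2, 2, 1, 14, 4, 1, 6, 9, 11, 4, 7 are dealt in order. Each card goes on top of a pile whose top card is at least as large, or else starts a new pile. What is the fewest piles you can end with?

Place each on the leftmost legal pile:
2 → new pile 1 (tops now [2])
2 → pile 1 (tops now [2])
1 → pile 1 (tops now [1])
14 → new pile 2 (tops now [1, 14])
4 → pile 2 (tops now [1, 4])
1 → pile 1 (tops now [1, 4])
6 → new pile 3 (tops now [1, 4, 6])
9 → new pile 4 (tops now [1, 4, 6, 9])
11 → new pile 5 (tops now [1, 4, 6, 9, 11])
4 → pile 2 (tops now [1, 4, 6, 9, 11])
7 → pile 4 (tops now [1, 4, 6, 7, 11])
Five piles.

5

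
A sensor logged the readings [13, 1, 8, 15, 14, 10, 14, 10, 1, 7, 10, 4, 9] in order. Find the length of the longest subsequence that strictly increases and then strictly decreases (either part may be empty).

7

inc[i] = longest strictly increasing subsequence ending at i; dec[i] = longest strictly decreasing subsequence starting at i:
i:      1  2  3  4  5  6  7  8  9 10 11 12 13
a[i]:  13  1  8 15 14 10 14 10  1  7 10  4  9
inc:    1  1  2  3  3  3  4  3  1  2  3  2  3
dec:    4  1  3  5  4  3  4  3  1  2  2  1  1
Best peak at i=4 (value 15): inc=3, dec=5, length 3+5−1 = 7.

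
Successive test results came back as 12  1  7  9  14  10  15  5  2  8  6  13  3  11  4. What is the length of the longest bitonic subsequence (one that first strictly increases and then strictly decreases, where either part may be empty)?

inc[i] = longest strictly increasing subsequence ending at i; dec[i] = longest strictly decreasing subsequence starting at i:
i:      1  2  3  4  5  6  7  8  9 10 11 12 13 14 15
a[i]:  12  1  7  9 14 10 15  5  2  8  6 13  3 11  4
inc:    1  1  2  3  4  4  5  2  2  3  3  5  3  5  4
dec:    5  1  3  4  5  4  4  2  1  3  2  3  1  2  1
Best peak at i=5 (value 14): inc=4, dec=5, length 4+5−1 = 8.

8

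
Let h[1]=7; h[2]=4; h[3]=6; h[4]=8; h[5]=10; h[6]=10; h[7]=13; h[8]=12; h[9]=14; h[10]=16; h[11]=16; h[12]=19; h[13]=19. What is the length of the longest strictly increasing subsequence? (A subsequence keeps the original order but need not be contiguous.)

8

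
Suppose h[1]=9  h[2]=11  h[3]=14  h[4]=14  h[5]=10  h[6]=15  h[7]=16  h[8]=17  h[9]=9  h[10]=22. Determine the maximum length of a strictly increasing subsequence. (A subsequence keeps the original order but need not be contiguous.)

7

Track the smallest tail for each achievable length (strict):
9 → extends → [9]
11 → extends → [9, 11]
14 → extends → [9, 11, 14]
14 → already a tail → [9, 11, 14]
10 → replaces 11 → [9, 10, 14]
15 → extends → [9, 10, 14, 15]
16 → extends → [9, 10, 14, 15, 16]
17 → extends → [9, 10, 14, 15, 16, 17]
9 → already a tail → [9, 10, 14, 15, 16, 17]
22 → extends → [9, 10, 14, 15, 16, 17, 22]
Seven tails, so the longest strictly increasing subsequence has length 7 (e.g. 9, 11, 14, 15, 16, 17, 22).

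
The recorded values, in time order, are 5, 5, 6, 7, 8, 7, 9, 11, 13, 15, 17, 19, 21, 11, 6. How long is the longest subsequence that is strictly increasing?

Track the smallest tail for each achievable length (strict):
5 → extends → [5]
5 → already a tail → [5]
6 → extends → [5, 6]
7 → extends → [5, 6, 7]
8 → extends → [5, 6, 7, 8]
7 → already a tail → [5, 6, 7, 8]
9 → extends → [5, 6, 7, 8, 9]
11 → extends → [5, 6, 7, 8, 9, 11]
13 → extends → [5, 6, 7, 8, 9, 11, 13]
15 → extends → [5, 6, 7, 8, 9, 11, 13, 15]
17 → extends → [5, 6, 7, 8, 9, 11, 13, 15, 17]
19 → extends → [5, 6, 7, 8, 9, 11, 13, 15, 17, 19]
21 → extends → [5, 6, 7, 8, 9, 11, 13, 15, 17, 19, 21]
11 → already a tail → [5, 6, 7, 8, 9, 11, 13, 15, 17, 19, 21]
6 → already a tail → [5, 6, 7, 8, 9, 11, 13, 15, 17, 19, 21]
Eleven tails, so the longest strictly increasing subsequence has length 11 (e.g. 5, 6, 7, 8, 9, 11, 13, 15, 17, 19, 21).

11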